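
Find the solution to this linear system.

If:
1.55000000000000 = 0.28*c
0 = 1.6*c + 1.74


Then:
No Solution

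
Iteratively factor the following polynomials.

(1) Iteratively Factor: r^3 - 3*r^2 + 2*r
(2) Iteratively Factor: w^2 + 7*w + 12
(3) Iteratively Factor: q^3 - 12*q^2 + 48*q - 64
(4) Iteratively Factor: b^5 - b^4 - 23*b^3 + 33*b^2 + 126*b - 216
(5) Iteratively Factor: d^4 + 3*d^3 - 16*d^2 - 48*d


(1) = (r - 2)*(r^2 - r) = r*(r - 2)*(r - 1)
(2) = (w + 4)*(w + 3)
(3) = (q - 4)*(q^2 - 8*q + 16) = (q - 4)^2*(q - 4)
(4) = (b - 3)*(b^4 + 2*b^3 - 17*b^2 - 18*b + 72) = (b - 3)*(b - 2)*(b^3 + 4*b^2 - 9*b - 36) = (b - 3)*(b - 2)*(b + 3)*(b^2 + b - 12) = (b - 3)^2*(b - 2)*(b + 3)*(b + 4)
(5) = (d)*(d^3 + 3*d^2 - 16*d - 48) = d*(d + 4)*(d^2 - d - 12) = d*(d + 3)*(d + 4)*(d - 4)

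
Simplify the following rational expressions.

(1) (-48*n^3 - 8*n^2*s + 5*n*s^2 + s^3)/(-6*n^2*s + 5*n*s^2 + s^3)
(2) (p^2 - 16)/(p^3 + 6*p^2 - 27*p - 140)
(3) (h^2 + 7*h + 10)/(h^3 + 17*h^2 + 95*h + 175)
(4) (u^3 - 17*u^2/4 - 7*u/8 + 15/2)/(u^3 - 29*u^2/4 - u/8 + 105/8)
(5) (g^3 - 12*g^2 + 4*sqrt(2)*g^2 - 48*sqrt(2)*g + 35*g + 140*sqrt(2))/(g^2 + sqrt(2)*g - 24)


(1) = (-48*n^3 - 8*n^2*s + 5*n*s^2 + s^3)/(-6*n^2*s + 5*n*s^2 + s^3)
(2) = (p - 4)/(p^2 + 2*p - 35)
(3) = (h + 2)/(h^2 + 12*h + 35)
(4) = (u - 4)/(u - 7)
(5) = (g^2 - 12*g + 35)/(g - 3*sqrt(2))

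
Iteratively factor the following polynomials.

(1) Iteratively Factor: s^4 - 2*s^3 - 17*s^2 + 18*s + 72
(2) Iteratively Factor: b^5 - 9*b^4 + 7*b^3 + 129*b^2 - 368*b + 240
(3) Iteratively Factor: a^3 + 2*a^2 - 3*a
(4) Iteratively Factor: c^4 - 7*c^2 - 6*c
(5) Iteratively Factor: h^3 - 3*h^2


(1) = (s + 3)*(s^3 - 5*s^2 - 2*s + 24) = (s + 2)*(s + 3)*(s^2 - 7*s + 12) = (s - 4)*(s + 2)*(s + 3)*(s - 3)
(2) = (b - 4)*(b^4 - 5*b^3 - 13*b^2 + 77*b - 60) = (b - 4)*(b + 4)*(b^3 - 9*b^2 + 23*b - 15) = (b - 4)*(b - 1)*(b + 4)*(b^2 - 8*b + 15) = (b - 5)*(b - 4)*(b - 1)*(b + 4)*(b - 3)
(3) = (a + 3)*(a^2 - a) = a*(a + 3)*(a - 1)
(4) = (c - 3)*(c^3 + 3*c^2 + 2*c) = (c - 3)*(c + 2)*(c^2 + c) = (c - 3)*(c + 1)*(c + 2)*(c)
(5) = (h)*(h^2 - 3*h) = h*(h - 3)*(h)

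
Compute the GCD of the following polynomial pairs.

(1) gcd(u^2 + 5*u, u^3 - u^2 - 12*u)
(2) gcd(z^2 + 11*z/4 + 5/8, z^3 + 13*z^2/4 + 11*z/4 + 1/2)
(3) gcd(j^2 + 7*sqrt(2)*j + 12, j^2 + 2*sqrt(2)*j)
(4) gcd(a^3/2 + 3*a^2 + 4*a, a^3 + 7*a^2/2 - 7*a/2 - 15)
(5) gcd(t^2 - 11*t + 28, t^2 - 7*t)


(1) = gcd(u*(u + 5), u*(u - 4)*(u + 3)) = u
(2) = z + 1/4
(3) = 1
(4) = 1
(5) = t - 7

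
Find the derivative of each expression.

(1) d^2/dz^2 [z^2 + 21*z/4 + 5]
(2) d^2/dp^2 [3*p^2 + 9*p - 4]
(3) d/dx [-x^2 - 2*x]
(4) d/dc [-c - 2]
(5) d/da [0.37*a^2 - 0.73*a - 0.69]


(1) = 2
(2) = 6
(3) = -2*x - 2
(4) = -1
(5) = 0.74*a - 0.73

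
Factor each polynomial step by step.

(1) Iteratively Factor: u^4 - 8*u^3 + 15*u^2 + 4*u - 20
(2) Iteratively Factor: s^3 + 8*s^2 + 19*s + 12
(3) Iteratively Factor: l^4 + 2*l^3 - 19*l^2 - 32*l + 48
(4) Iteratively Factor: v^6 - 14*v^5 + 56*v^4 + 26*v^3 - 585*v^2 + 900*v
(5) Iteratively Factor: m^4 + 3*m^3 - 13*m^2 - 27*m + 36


(1) = (u - 2)*(u^3 - 6*u^2 + 3*u + 10) = (u - 2)*(u + 1)*(u^2 - 7*u + 10) = (u - 2)^2*(u + 1)*(u - 5)
(2) = (s + 3)*(s^2 + 5*s + 4) = (s + 3)*(s + 4)*(s + 1)
(3) = (l - 4)*(l^3 + 6*l^2 + 5*l - 12) = (l - 4)*(l - 1)*(l^2 + 7*l + 12) = (l - 4)*(l - 1)*(l + 3)*(l + 4)
(4) = (v)*(v^5 - 14*v^4 + 56*v^3 + 26*v^2 - 585*v + 900) = v*(v - 5)*(v^4 - 9*v^3 + 11*v^2 + 81*v - 180) = v*(v - 5)*(v + 3)*(v^3 - 12*v^2 + 47*v - 60) = v*(v - 5)*(v - 4)*(v + 3)*(v^2 - 8*v + 15) = v*(v - 5)*(v - 4)*(v - 3)*(v + 3)*(v - 5)
(5) = (m - 3)*(m^3 + 6*m^2 + 5*m - 12) = (m - 3)*(m + 3)*(m^2 + 3*m - 4) = (m - 3)*(m + 3)*(m + 4)*(m - 1)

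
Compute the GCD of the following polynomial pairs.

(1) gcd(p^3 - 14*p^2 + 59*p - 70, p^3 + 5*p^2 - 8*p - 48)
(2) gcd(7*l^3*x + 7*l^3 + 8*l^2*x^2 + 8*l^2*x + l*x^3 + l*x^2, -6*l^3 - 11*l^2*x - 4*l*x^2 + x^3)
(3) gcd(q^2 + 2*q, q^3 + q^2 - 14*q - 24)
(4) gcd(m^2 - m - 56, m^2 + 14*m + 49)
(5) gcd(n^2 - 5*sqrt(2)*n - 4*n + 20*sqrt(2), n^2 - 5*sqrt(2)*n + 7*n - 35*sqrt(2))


(1) = 1
(2) = gcd((l + x)*(7*l + x)*(l*x + l), (-6*l + x)*(l + x)^2) = l + x
(3) = q + 2
(4) = gcd((m - 8)*(m + 7), (m + 7)^2) = m + 7
(5) = gcd((n - 4)*(n - 5*sqrt(2)), (n + 7)*(n - 5*sqrt(2))) = n - 5*sqrt(2)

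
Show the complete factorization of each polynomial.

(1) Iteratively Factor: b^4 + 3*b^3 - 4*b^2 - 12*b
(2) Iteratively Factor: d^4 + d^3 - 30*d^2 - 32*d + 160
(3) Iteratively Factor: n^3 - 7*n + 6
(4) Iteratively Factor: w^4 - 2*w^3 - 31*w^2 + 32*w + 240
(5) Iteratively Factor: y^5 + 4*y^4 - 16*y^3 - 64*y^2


(1) = (b + 2)*(b^3 + b^2 - 6*b) = b*(b + 2)*(b^2 + b - 6) = b*(b + 2)*(b + 3)*(b - 2)
(2) = (d - 5)*(d^3 + 6*d^2 - 32) = (d - 5)*(d + 4)*(d^2 + 2*d - 8) = (d - 5)*(d - 2)*(d + 4)*(d + 4)
(3) = (n - 1)*(n^2 + n - 6) = (n - 2)*(n - 1)*(n + 3)
(4) = (w + 4)*(w^3 - 6*w^2 - 7*w + 60) = (w + 3)*(w + 4)*(w^2 - 9*w + 20) = (w - 5)*(w + 3)*(w + 4)*(w - 4)
(5) = (y)*(y^4 + 4*y^3 - 16*y^2 - 64*y) = y*(y - 4)*(y^3 + 8*y^2 + 16*y) = y*(y - 4)*(y + 4)*(y^2 + 4*y) = y^2*(y - 4)*(y + 4)*(y + 4)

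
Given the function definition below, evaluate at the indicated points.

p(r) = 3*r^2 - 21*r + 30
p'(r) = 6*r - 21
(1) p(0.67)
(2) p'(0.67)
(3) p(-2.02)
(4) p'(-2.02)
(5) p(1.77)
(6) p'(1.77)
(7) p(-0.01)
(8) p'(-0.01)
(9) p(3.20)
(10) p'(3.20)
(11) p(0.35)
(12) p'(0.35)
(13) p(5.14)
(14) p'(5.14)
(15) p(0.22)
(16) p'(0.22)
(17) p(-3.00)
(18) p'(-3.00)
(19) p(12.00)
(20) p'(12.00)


(1) = 17.28
(2) = -16.98
(3) = 84.66
(4) = -33.12
(5) = 2.23
(6) = -10.38
(7) = 30.21
(8) = -21.06
(9) = -6.48
(10) = -1.80
(11) = 23.02
(12) = -18.90
(13) = 1.32
(14) = 9.84
(15) = 25.53
(16) = -19.68
(17) = 120.00
(18) = -39.00
(19) = 210.00
(20) = 51.00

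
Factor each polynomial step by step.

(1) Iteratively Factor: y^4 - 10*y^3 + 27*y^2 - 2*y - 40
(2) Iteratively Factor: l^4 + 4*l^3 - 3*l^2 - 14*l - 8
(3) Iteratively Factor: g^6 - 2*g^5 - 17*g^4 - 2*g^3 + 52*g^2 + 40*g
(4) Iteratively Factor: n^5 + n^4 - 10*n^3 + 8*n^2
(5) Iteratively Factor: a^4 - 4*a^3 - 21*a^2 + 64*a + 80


(1) = (y - 5)*(y^3 - 5*y^2 + 2*y + 8) = (y - 5)*(y + 1)*(y^2 - 6*y + 8) = (y - 5)*(y - 4)*(y + 1)*(y - 2)
(2) = (l + 1)*(l^3 + 3*l^2 - 6*l - 8) = (l + 1)*(l + 4)*(l^2 - l - 2) = (l - 2)*(l + 1)*(l + 4)*(l + 1)
(3) = (g + 1)*(g^5 - 3*g^4 - 14*g^3 + 12*g^2 + 40*g) = (g - 2)*(g + 1)*(g^4 - g^3 - 16*g^2 - 20*g) = (g - 2)*(g + 1)*(g + 2)*(g^3 - 3*g^2 - 10*g) = g*(g - 2)*(g + 1)*(g + 2)*(g^2 - 3*g - 10) = g*(g - 2)*(g + 1)*(g + 2)^2*(g - 5)
(4) = (n)*(n^4 + n^3 - 10*n^2 + 8*n) = n*(n - 2)*(n^3 + 3*n^2 - 4*n) = n*(n - 2)*(n - 1)*(n^2 + 4*n) = n*(n - 2)*(n - 1)*(n + 4)*(n)
(5) = (a + 4)*(a^3 - 8*a^2 + 11*a + 20) = (a + 1)*(a + 4)*(a^2 - 9*a + 20) = (a - 4)*(a + 1)*(a + 4)*(a - 5)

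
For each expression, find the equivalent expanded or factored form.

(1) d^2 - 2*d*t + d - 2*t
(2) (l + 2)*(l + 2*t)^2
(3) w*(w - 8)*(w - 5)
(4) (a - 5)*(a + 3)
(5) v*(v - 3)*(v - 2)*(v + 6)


(1) = (d + 1)*(d - 2*t)
(2) = l^3 + 4*l^2*t + 2*l^2 + 4*l*t^2 + 8*l*t + 8*t^2
(3) = w^3 - 13*w^2 + 40*w
(4) = a^2 - 2*a - 15
(5) = v^4 + v^3 - 24*v^2 + 36*v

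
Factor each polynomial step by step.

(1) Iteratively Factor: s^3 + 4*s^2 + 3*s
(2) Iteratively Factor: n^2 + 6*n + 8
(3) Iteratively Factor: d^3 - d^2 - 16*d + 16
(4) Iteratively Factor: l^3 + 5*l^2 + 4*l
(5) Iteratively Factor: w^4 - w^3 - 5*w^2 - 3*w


(1) = (s + 3)*(s^2 + s) = s*(s + 3)*(s + 1)
(2) = (n + 2)*(n + 4)
(3) = (d + 4)*(d^2 - 5*d + 4) = (d - 1)*(d + 4)*(d - 4)
(4) = (l + 4)*(l^2 + l) = l*(l + 4)*(l + 1)
(5) = (w - 3)*(w^3 + 2*w^2 + w) = w*(w - 3)*(w^2 + 2*w + 1) = w*(w - 3)*(w + 1)*(w + 1)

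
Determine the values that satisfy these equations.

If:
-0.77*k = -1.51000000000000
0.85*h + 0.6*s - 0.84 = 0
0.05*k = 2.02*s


Then:
h = 0.95
k = 1.96
s = 0.05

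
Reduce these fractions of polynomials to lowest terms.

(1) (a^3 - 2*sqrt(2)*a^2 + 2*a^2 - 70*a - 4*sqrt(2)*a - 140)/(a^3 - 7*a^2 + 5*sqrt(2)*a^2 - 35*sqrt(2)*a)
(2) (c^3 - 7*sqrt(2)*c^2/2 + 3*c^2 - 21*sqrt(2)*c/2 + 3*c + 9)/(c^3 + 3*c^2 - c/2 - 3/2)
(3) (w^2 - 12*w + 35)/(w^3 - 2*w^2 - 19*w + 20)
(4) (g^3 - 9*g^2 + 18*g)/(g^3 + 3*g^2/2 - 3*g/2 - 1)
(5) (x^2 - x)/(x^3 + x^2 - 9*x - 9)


(1) = (a^2 + a*(2 - 7*sqrt(2)) - 14*sqrt(2))/(a^2 - 7*a)
(2) = (4*c - 12*sqrt(2))/(4*c + 2*sqrt(2))
(3) = (w - 7)/(w^2 + 3*w - 4)
(4) = (2*g^3 - 18*g^2 + 36*g)/(2*g^3 + 3*g^2 - 3*g - 2)
(5) = (x^2 - x)/(x^3 + x^2 - 9*x - 9)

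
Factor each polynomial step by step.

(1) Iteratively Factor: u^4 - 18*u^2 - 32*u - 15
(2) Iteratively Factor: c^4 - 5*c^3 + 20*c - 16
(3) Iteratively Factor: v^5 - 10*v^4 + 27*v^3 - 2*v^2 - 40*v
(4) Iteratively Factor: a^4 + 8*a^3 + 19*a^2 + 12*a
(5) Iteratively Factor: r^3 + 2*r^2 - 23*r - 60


(1) = (u + 1)*(u^3 - u^2 - 17*u - 15) = (u + 1)^2*(u^2 - 2*u - 15) = (u + 1)^2*(u + 3)*(u - 5)
(2) = (c - 2)*(c^3 - 3*c^2 - 6*c + 8) = (c - 4)*(c - 2)*(c^2 + c - 2) = (c - 4)*(c - 2)*(c + 2)*(c - 1)
(3) = (v - 4)*(v^4 - 6*v^3 + 3*v^2 + 10*v) = (v - 5)*(v - 4)*(v^3 - v^2 - 2*v) = (v - 5)*(v - 4)*(v + 1)*(v^2 - 2*v) = (v - 5)*(v - 4)*(v - 2)*(v + 1)*(v)
(4) = (a + 4)*(a^3 + 4*a^2 + 3*a) = a*(a + 4)*(a^2 + 4*a + 3) = a*(a + 3)*(a + 4)*(a + 1)
(5) = (r + 3)*(r^2 - r - 20) = (r + 3)*(r + 4)*(r - 5)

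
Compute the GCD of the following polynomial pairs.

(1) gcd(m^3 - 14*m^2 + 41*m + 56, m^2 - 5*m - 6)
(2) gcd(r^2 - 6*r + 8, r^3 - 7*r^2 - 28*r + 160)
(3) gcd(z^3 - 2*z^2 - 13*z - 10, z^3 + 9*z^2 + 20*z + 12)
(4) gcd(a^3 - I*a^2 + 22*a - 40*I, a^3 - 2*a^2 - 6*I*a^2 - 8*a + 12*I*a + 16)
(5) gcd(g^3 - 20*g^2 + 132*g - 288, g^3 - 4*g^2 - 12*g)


(1) = gcd((m - 8)*(m - 7)*(m + 1), (m - 6)*(m + 1)) = m + 1
(2) = gcd((r - 4)*(r - 2), (r - 8)*(r - 4)*(r + 5)) = r - 4
(3) = z^2 + 3*z + 2
(4) = a^2 - 6*I*a - 8
(5) = g - 6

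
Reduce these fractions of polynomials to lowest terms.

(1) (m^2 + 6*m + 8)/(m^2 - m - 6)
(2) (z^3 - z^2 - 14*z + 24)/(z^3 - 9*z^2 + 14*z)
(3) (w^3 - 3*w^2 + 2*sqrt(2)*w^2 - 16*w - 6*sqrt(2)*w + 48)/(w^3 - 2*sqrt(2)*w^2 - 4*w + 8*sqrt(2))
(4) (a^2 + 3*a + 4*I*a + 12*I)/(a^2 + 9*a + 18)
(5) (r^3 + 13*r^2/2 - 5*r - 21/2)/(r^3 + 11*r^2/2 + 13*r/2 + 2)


(1) = (m + 4)/(m - 3)
(2) = (z^2 + z - 12)/(z^2 - 7*z)
(3) = (w^2 + w*(-3 + 4*sqrt(2)) - 12*sqrt(2))/(w^2 - 4)
(4) = (a + 4*I)/(a + 6)
(5) = (2*r^2 + 11*r - 21)/(2*r^2 + 9*r + 4)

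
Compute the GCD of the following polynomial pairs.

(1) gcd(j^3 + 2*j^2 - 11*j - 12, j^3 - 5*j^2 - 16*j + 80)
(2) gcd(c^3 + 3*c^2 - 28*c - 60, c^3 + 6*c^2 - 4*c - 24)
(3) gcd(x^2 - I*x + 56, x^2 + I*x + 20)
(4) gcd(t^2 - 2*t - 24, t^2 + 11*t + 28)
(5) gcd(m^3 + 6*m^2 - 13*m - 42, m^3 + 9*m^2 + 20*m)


(1) = j + 4
(2) = c^2 + 8*c + 12
(3) = 1
(4) = t + 4
(5) = gcd((m - 3)*(m + 2)*(m + 7), m*(m + 4)*(m + 5)) = 1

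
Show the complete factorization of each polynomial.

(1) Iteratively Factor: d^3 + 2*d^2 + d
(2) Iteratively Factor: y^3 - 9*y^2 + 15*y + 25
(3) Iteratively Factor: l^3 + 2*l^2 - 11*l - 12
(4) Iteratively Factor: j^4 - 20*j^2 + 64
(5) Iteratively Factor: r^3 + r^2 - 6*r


(1) = (d + 1)*(d^2 + d) = d*(d + 1)*(d + 1)
(2) = (y - 5)*(y^2 - 4*y - 5) = (y - 5)^2*(y + 1)
(3) = (l + 4)*(l^2 - 2*l - 3) = (l - 3)*(l + 4)*(l + 1)
(4) = (j - 4)*(j^3 + 4*j^2 - 4*j - 16) = (j - 4)*(j + 2)*(j^2 + 2*j - 8) = (j - 4)*(j + 2)*(j + 4)*(j - 2)
(5) = (r + 3)*(r^2 - 2*r) = (r - 2)*(r + 3)*(r)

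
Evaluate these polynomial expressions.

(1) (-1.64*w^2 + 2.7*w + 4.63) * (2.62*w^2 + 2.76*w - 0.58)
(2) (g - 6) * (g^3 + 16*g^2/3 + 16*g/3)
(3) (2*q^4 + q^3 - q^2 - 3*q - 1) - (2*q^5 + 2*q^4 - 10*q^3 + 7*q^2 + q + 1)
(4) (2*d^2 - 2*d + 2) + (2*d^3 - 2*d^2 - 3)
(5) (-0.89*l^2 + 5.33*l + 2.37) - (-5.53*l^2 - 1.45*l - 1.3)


(1) = -4.2968*w^4 + 2.5476*w^3 + 20.5338*w^2 + 11.2128*w - 2.6854
(2) = g^4 - 2*g^3/3 - 80*g^2/3 - 32*g
(3) = -2*q^5 + 11*q^3 - 8*q^2 - 4*q - 2
(4) = 2*d^3 - 2*d - 1
(5) = 4.64*l^2 + 6.78*l + 3.67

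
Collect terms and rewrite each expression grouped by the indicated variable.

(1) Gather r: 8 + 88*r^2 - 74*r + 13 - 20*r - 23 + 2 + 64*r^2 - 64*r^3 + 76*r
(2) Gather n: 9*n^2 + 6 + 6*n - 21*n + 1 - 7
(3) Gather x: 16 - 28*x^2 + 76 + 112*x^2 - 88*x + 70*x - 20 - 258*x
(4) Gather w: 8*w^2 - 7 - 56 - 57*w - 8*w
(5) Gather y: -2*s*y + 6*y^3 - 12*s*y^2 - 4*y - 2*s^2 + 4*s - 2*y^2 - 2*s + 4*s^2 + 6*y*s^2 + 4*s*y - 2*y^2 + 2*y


(1) = -64*r^3 + 152*r^2 - 18*r
(2) = 9*n^2 - 15*n
(3) = 84*x^2 - 276*x + 72
(4) = 8*w^2 - 65*w - 63
(5) = 2*s^2 + 2*s + 6*y^3 + y^2*(-12*s - 4) + y*(6*s^2 + 2*s - 2)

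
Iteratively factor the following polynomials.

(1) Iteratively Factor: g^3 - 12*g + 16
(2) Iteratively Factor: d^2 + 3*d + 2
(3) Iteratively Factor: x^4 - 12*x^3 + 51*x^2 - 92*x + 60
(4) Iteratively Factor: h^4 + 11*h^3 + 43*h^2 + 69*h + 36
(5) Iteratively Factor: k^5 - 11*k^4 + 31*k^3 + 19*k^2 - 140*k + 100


(1) = (g - 2)*(g^2 + 2*g - 8) = (g - 2)*(g + 4)*(g - 2)
(2) = (d + 2)*(d + 1)
(3) = (x - 5)*(x^3 - 7*x^2 + 16*x - 12) = (x - 5)*(x - 2)*(x^2 - 5*x + 6) = (x - 5)*(x - 3)*(x - 2)*(x - 2)
(4) = (h + 3)*(h^3 + 8*h^2 + 19*h + 12) = (h + 3)*(h + 4)*(h^2 + 4*h + 3) = (h + 3)^2*(h + 4)*(h + 1)
(5) = (k - 5)*(k^4 - 6*k^3 + k^2 + 24*k - 20) = (k - 5)*(k - 1)*(k^3 - 5*k^2 - 4*k + 20) = (k - 5)^2*(k - 1)*(k^2 - 4) = (k - 5)^2*(k - 2)*(k - 1)*(k + 2)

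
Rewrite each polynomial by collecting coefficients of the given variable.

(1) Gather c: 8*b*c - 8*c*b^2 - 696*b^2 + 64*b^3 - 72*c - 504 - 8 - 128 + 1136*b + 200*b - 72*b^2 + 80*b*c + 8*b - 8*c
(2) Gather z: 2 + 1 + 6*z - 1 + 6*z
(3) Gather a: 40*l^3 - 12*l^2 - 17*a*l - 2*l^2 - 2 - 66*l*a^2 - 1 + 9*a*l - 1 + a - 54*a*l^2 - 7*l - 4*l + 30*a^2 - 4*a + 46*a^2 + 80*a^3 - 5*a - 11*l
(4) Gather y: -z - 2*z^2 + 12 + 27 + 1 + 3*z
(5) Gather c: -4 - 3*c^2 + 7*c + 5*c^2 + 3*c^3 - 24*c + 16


(1) = 64*b^3 - 768*b^2 + 1344*b + c*(-8*b^2 + 88*b - 80) - 640
(2) = 12*z + 2
(3) = 80*a^3 + a^2*(76 - 66*l) + a*(-54*l^2 - 8*l - 8) + 40*l^3 - 14*l^2 - 22*l - 4
(4) = -2*z^2 + 2*z + 40
(5) = 3*c^3 + 2*c^2 - 17*c + 12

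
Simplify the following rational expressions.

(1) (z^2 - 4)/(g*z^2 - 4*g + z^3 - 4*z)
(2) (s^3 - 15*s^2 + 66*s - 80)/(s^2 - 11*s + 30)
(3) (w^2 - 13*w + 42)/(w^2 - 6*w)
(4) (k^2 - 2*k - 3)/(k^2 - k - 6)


(1) = 1/(g + z)
(2) = (s^2 - 10*s + 16)/(s - 6)
(3) = (w - 7)/w
(4) = (k + 1)/(k + 2)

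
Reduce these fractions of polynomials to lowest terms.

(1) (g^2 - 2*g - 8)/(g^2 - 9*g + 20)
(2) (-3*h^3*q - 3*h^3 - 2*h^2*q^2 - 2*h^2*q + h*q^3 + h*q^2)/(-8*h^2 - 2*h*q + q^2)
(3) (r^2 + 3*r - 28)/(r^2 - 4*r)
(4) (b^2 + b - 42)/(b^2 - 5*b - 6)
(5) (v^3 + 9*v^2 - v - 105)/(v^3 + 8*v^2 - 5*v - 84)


(1) = (g + 2)/(g - 5)
(2) = (-3*h^3*q - 3*h^3 - 2*h^2*q^2 - 2*h^2*q + h*q^3 + h*q^2)/(-8*h^2 - 2*h*q + q^2)
(3) = (r + 7)/r
(4) = (b + 7)/(b + 1)
(5) = (v + 5)/(v + 4)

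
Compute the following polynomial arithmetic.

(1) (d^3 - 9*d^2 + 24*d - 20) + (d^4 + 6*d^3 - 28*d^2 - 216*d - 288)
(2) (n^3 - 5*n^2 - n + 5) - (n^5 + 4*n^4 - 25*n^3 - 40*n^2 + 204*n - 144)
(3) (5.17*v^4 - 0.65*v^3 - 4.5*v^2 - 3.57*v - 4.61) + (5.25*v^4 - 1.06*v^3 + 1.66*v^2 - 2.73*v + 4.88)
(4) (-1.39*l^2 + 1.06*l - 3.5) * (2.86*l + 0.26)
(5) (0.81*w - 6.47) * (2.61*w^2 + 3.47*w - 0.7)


(1) = d^4 + 7*d^3 - 37*d^2 - 192*d - 308
(2) = -n^5 - 4*n^4 + 26*n^3 + 35*n^2 - 205*n + 149
(3) = 10.42*v^4 - 1.71*v^3 - 2.84*v^2 - 6.3*v + 0.27
(4) = -3.9754*l^3 + 2.6702*l^2 - 9.7344*l - 0.91
(5) = 2.1141*w^3 - 14.076*w^2 - 23.0179*w + 4.529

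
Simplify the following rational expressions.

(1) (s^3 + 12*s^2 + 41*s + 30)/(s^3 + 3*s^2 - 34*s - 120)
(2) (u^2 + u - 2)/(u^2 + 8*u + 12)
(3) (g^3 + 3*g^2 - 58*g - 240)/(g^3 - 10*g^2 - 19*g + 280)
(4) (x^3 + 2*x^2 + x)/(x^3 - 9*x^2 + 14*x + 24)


(1) = (s^2 + 7*s + 6)/(s^2 - 2*s - 24)
(2) = (u - 1)/(u + 6)
(3) = (g + 6)/(g - 7)
(4) = (x^2 + x)/(x^2 - 10*x + 24)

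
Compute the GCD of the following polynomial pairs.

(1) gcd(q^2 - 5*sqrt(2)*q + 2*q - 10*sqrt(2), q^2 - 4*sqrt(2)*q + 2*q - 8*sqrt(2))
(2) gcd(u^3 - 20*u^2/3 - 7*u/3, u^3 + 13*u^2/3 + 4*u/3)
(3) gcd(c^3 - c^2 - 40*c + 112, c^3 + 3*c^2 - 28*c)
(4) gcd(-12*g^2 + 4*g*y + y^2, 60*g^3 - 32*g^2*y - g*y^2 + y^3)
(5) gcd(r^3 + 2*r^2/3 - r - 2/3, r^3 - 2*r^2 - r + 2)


(1) = gcd((q + 2)*(q - 5*sqrt(2)), (q + 2)*(q - 4*sqrt(2))) = q + 2
(2) = u^2 + u/3
(3) = c^2 + 3*c - 28
(4) = gcd((-2*g + y)*(6*g + y), (-5*g + y)*(-2*g + y)*(6*g + y)) = -12*g^2 + 4*g*y + y^2
(5) = gcd((r - 1)*(r + 2/3)*(r + 1), (r - 2)*(r - 1)*(r + 1)) = r^2 - 1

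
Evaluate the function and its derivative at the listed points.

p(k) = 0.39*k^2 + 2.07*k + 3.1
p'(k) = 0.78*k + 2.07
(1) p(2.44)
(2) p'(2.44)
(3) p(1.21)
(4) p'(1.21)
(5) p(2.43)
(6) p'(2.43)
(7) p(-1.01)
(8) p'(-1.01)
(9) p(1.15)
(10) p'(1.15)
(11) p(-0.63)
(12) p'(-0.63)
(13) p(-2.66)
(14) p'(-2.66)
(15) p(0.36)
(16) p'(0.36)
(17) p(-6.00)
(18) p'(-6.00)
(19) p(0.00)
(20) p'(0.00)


(1) = 10.47
(2) = 3.97
(3) = 6.18
(4) = 3.01
(5) = 10.43
(6) = 3.97
(7) = 1.41
(8) = 1.28
(9) = 6.00
(10) = 2.97
(11) = 1.95
(12) = 1.58
(13) = 0.35
(14) = -0.00
(15) = 3.90
(16) = 2.35
(17) = 4.72
(18) = -2.61
(19) = 3.10
(20) = 2.07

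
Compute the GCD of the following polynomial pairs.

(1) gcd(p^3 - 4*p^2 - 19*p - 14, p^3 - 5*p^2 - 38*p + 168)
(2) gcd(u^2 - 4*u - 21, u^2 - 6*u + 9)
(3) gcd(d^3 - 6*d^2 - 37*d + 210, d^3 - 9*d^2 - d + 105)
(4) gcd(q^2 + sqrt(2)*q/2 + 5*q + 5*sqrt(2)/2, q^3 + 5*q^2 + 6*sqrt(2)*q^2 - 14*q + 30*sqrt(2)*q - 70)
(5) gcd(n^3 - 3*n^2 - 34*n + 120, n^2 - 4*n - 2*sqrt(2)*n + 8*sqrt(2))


(1) = p - 7
(2) = 1
(3) = d^2 - 12*d + 35
(4) = gcd((q + 5)*(q + sqrt(2)/2), (q + 5)*(q - sqrt(2))*(q + 7*sqrt(2))) = q + 5
(5) = n - 4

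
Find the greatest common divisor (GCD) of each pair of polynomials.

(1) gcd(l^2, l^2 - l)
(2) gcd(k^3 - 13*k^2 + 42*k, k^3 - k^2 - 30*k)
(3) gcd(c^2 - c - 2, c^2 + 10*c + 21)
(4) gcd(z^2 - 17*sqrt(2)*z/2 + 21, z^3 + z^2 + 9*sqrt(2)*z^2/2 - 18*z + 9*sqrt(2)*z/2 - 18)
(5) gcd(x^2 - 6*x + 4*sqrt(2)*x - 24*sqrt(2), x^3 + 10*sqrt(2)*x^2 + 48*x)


(1) = gcd(l^2, l*(l - 1)) = l
(2) = k^2 - 6*k
(3) = gcd((c - 2)*(c + 1), (c + 3)*(c + 7)) = 1
(4) = z - 3*sqrt(2)/2
(5) = gcd((x - 6)*(x + 4*sqrt(2)), x*(x + 4*sqrt(2))*(x + 6*sqrt(2))) = x + 4*sqrt(2)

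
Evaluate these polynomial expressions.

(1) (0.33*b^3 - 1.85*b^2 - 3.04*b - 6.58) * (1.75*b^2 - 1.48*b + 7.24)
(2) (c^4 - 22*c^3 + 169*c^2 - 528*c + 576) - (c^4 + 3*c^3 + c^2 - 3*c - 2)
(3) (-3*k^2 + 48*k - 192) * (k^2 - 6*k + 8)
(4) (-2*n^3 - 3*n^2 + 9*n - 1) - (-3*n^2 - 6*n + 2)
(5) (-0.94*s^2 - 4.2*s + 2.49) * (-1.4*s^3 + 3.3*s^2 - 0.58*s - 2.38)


(1) = 0.5775*b^5 - 3.7259*b^4 - 0.1928*b^3 - 20.4098*b^2 - 12.2712*b - 47.6392
(2) = -25*c^3 + 168*c^2 - 525*c + 578
(3) = -3*k^4 + 66*k^3 - 504*k^2 + 1536*k - 1536
(4) = -2*n^3 + 15*n - 3
(5) = 1.316*s^5 + 2.778*s^4 - 16.8008*s^3 + 12.8902*s^2 + 8.5518*s - 5.9262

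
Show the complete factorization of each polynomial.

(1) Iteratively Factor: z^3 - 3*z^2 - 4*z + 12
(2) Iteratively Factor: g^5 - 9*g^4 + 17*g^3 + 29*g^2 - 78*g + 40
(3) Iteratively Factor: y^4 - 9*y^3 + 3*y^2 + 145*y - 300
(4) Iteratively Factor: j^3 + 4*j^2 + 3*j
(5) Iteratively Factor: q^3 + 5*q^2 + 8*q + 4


(1) = (z + 2)*(z^2 - 5*z + 6) = (z - 2)*(z + 2)*(z - 3)
(2) = (g - 5)*(g^4 - 4*g^3 - 3*g^2 + 14*g - 8) = (g - 5)*(g - 1)*(g^3 - 3*g^2 - 6*g + 8) = (g - 5)*(g - 4)*(g - 1)*(g^2 + g - 2) = (g - 5)*(g - 4)*(g - 1)*(g + 2)*(g - 1)
(3) = (y - 5)*(y^3 - 4*y^2 - 17*y + 60) = (y - 5)*(y + 4)*(y^2 - 8*y + 15) = (y - 5)*(y - 3)*(y + 4)*(y - 5)
(4) = (j + 1)*(j^2 + 3*j) = j*(j + 1)*(j + 3)
(5) = (q + 1)*(q^2 + 4*q + 4) = (q + 1)*(q + 2)*(q + 2)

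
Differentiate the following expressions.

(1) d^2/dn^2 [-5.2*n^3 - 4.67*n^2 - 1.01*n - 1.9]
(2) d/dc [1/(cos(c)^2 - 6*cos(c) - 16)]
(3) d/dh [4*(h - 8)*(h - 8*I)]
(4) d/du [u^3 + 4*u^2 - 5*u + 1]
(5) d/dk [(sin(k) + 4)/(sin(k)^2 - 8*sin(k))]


(1) = -31.2*n - 9.34
(2) = 2*(cos(c) - 3)*sin(c)/(sin(c)^2 + 6*cos(c) + 15)^2
(3) = 8*h - 32 - 32*I
(4) = 3*u^2 + 8*u - 5
(5) = (-cos(k) - 8/tan(k) + 32*cos(k)/sin(k)^2)/(sin(k) - 8)^2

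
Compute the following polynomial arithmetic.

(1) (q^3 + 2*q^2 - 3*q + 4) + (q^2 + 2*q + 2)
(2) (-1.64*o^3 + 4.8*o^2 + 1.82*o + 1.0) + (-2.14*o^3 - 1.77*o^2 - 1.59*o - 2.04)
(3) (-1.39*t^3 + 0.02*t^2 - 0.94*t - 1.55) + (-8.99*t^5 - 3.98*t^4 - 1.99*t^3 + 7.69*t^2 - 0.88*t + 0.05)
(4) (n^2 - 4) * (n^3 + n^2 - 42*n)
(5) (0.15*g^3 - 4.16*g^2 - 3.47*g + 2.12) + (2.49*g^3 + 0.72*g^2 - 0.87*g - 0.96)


(1) = q^3 + 3*q^2 - q + 6
(2) = -3.78*o^3 + 3.03*o^2 + 0.23*o - 1.04
(3) = -8.99*t^5 - 3.98*t^4 - 3.38*t^3 + 7.71*t^2 - 1.82*t - 1.5
(4) = n^5 + n^4 - 46*n^3 - 4*n^2 + 168*n
(5) = 2.64*g^3 - 3.44*g^2 - 4.34*g + 1.16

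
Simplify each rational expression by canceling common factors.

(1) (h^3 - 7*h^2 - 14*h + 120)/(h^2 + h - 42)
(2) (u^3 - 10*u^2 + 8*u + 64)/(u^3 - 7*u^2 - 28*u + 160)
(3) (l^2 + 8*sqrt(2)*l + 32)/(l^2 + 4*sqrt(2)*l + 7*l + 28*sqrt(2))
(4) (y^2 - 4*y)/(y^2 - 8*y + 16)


(1) = (h^2 - h - 20)/(h + 7)
(2) = (u + 2)/(u + 5)
(3) = (l + 4*sqrt(2))/(l + 7)
(4) = y/(y - 4)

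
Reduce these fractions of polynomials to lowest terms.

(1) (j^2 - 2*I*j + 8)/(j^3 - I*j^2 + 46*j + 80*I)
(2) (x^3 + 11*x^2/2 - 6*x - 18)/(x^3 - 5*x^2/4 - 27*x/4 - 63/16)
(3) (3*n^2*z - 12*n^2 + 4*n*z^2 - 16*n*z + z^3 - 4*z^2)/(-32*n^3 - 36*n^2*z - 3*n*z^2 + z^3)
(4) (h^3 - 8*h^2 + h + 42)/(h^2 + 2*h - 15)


(1) = (j - 4*I)/(j^2 - 3*I*j + 40)
(2) = (8*x^2 + 32*x - 96)/(8*x^2 - 22*x - 21)
(3) = (3*n*z - 12*n + z^2 - 4*z)/(-32*n^2 - 4*n*z + z^2)
(4) = (h^2 - 5*h - 14)/(h + 5)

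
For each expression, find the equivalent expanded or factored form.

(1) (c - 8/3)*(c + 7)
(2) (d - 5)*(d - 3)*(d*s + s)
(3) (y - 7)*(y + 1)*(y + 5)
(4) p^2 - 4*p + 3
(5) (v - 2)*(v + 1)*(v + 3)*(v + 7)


(1) = c^2 + 13*c/3 - 56/3
(2) = d^3*s - 7*d^2*s + 7*d*s + 15*s
(3) = y^3 - y^2 - 37*y - 35
(4) = (p - 3)*(p - 1)
(5) = v^4 + 9*v^3 + 9*v^2 - 41*v - 42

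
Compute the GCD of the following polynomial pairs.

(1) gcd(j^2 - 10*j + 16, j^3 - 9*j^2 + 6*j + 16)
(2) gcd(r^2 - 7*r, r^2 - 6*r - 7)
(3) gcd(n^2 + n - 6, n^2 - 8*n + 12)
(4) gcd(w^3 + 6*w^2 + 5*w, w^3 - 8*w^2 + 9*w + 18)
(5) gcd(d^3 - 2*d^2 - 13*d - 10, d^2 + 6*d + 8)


(1) = j^2 - 10*j + 16
(2) = r - 7
(3) = gcd((n - 2)*(n + 3), (n - 6)*(n - 2)) = n - 2
(4) = w + 1
(5) = d + 2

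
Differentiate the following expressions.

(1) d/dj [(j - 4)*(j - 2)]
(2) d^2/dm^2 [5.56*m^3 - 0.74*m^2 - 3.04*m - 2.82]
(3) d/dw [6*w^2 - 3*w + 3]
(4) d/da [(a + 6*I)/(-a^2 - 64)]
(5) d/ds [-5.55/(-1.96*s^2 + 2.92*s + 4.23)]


(1) = 2*j - 6
(2) = 33.36*m - 1.48
(3) = 12*w - 3
(4) = (-a^2 + 2*a*(a + 6*I) - 64)/(a^2 + 64)^2
(5) = (16.206 - 21.756*s)/(-1.96*s^2 + 2.92*s + 4.23)^2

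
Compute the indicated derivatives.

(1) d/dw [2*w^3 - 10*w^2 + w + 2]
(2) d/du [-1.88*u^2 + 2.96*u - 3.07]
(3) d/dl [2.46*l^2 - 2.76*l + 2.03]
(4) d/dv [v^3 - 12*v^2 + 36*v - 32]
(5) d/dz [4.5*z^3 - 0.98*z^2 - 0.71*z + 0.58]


(1) = 6*w^2 - 20*w + 1
(2) = 2.96 - 3.76*u
(3) = 4.92*l - 2.76
(4) = 3*v^2 - 24*v + 36
(5) = 13.5*z^2 - 1.96*z - 0.71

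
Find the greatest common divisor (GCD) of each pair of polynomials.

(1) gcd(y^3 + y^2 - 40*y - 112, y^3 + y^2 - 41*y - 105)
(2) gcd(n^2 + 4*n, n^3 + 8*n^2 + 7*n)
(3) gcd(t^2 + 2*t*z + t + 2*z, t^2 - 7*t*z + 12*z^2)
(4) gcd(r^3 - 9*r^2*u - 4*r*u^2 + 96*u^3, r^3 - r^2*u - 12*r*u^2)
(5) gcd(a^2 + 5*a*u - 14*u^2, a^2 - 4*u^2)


(1) = gcd((y - 7)*(y + 4)^2, (y - 7)*(y + 3)*(y + 5)) = y - 7
(2) = n
(3) = gcd((t + 1)*(t + 2*z), (t - 4*z)*(t - 3*z)) = 1
(4) = r^2 - r*u - 12*u^2
(5) = gcd((a - 2*u)*(a + 7*u), (a - 2*u)*(a + 2*u)) = -a + 2*u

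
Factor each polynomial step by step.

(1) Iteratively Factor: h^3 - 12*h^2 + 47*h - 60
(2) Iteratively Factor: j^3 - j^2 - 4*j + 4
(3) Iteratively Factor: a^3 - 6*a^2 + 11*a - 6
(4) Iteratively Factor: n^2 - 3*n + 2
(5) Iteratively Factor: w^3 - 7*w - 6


(1) = (h - 4)*(h^2 - 8*h + 15) = (h - 5)*(h - 4)*(h - 3)
(2) = (j - 2)*(j^2 + j - 2) = (j - 2)*(j - 1)*(j + 2)
(3) = (a - 1)*(a^2 - 5*a + 6) = (a - 2)*(a - 1)*(a - 3)
(4) = (n - 1)*(n - 2)
(5) = (w + 1)*(w^2 - w - 6) = (w + 1)*(w + 2)*(w - 3)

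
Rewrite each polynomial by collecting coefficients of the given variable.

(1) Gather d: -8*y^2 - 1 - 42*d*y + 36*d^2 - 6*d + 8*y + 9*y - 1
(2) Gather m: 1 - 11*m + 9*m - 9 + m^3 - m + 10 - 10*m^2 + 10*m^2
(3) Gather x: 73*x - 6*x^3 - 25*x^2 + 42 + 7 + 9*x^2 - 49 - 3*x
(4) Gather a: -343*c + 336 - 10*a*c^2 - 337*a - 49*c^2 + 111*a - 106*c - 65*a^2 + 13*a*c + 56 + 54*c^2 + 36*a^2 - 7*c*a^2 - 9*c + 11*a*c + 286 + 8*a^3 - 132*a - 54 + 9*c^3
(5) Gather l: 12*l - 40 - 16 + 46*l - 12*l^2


(1) = 36*d^2 + d*(-42*y - 6) - 8*y^2 + 17*y - 2
(2) = m^3 - 3*m + 2
(3) = -6*x^3 - 16*x^2 + 70*x
(4) = 8*a^3 + a^2*(-7*c - 29) + a*(-10*c^2 + 24*c - 358) + 9*c^3 + 5*c^2 - 458*c + 624
(5) = -12*l^2 + 58*l - 56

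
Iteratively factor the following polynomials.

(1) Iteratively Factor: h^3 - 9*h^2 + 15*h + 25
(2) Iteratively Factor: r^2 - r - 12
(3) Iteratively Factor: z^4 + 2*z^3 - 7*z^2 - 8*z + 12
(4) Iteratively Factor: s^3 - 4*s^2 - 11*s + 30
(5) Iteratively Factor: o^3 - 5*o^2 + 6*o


(1) = (h - 5)*(h^2 - 4*h - 5) = (h - 5)*(h + 1)*(h - 5)
(2) = (r - 4)*(r + 3)
(3) = (z - 2)*(z^3 + 4*z^2 + z - 6) = (z - 2)*(z + 3)*(z^2 + z - 2) = (z - 2)*(z + 2)*(z + 3)*(z - 1)
(4) = (s - 2)*(s^2 - 2*s - 15) = (s - 2)*(s + 3)*(s - 5)
(5) = (o)*(o^2 - 5*o + 6) = o*(o - 3)*(o - 2)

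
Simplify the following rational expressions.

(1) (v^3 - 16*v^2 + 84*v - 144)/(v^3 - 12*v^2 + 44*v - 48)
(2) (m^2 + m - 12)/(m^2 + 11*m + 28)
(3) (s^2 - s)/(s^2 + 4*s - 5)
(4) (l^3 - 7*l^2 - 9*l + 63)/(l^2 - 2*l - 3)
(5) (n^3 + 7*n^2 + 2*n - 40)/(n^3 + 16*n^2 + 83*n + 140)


(1) = (v - 6)/(v - 2)
(2) = (m - 3)/(m + 7)
(3) = s/(s + 5)
(4) = (l^2 - 4*l - 21)/(l + 1)
(5) = (n - 2)/(n + 7)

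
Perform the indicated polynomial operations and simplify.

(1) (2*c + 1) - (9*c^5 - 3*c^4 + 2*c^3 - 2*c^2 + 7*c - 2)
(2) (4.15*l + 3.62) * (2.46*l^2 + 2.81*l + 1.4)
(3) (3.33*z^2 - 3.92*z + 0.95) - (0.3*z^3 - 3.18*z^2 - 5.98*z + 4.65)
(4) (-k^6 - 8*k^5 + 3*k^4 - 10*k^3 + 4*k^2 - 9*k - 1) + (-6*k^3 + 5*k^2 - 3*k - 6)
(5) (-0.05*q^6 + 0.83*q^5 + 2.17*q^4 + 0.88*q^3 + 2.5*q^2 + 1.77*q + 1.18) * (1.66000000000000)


(1) = -9*c^5 + 3*c^4 - 2*c^3 + 2*c^2 - 5*c + 3
(2) = 10.209*l^3 + 20.5667*l^2 + 15.9822*l + 5.068
(3) = -0.3*z^3 + 6.51*z^2 + 2.06*z - 3.7
(4) = -k^6 - 8*k^5 + 3*k^4 - 16*k^3 + 9*k^2 - 12*k - 7
(5) = -0.083*q^6 + 1.3778*q^5 + 3.6022*q^4 + 1.4608*q^3 + 4.15*q^2 + 2.9382*q + 1.9588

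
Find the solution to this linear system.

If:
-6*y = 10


Then:
y = -5/3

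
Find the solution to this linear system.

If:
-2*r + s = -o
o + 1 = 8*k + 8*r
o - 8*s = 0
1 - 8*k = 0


Then:
k = 1/8
o = 0
r = 0
s = 0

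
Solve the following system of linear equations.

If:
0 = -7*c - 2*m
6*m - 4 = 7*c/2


Then:
c = -8/49
m = 4/7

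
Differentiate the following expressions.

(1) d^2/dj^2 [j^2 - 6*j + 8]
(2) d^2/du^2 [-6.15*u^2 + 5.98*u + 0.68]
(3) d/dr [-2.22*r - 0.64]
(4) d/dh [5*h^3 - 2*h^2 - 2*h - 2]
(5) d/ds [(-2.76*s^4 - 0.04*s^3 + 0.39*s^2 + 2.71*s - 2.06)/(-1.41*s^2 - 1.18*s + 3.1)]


(1) = 2
(2) = -12.3000000000000
(3) = -2.22000000000000
(4) = 15*h^2 - 4*h - 2
(5) = (7.7832*s^5 + 9.8268*s^4 - 34.1296*s^3 + 2.9889*s^2 - 3.3912*s + 5.9702)/(1.9881*s^4 + 3.3276*s^3 - 7.3496*s^2 - 7.316*s + 9.61)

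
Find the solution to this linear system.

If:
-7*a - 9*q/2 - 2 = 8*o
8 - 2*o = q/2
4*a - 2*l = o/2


Then:
a = -5*q/14 - 34/7
l = -73*q/112 - 75/7
o = 4 - q/4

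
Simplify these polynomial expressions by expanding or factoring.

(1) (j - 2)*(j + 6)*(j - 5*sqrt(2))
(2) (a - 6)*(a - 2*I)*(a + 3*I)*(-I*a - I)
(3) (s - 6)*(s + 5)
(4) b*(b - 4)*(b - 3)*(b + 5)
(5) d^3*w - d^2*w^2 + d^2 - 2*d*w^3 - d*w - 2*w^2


(1) = j^3 - 5*sqrt(2)*j^2 + 4*j^2 - 20*sqrt(2)*j - 12*j + 60*sqrt(2)
(2) = -I*a^4 + a^3 + 5*I*a^3 - 5*a^2 - 6*a + 30*I*a + 36*I
(3) = s^2 - s - 30
(4) = b^4 - 2*b^3 - 23*b^2 + 60*b
(5) = (d - 2*w)*(d + w)*(d*w + 1)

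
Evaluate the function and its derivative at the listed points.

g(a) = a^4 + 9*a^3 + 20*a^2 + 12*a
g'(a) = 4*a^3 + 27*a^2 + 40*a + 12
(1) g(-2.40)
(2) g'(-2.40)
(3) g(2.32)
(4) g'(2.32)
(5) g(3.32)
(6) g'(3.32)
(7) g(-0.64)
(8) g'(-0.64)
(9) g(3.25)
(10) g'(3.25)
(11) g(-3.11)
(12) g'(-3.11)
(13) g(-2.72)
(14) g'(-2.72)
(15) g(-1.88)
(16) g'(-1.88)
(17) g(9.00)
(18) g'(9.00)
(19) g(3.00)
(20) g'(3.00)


(1) = -4.84
(2) = 16.22
(3) = 276.84
(4) = 300.07
(5) = 711.13
(6) = 588.78
(7) = -1.68
(8) = -3.59
(9) = 670.77
(10) = 564.50
(11) = -21.05
(12) = 28.43
(13) = -11.05
(14) = 22.46
(15) = 0.82
(16) = 5.65
(17) = 14850.00
(18) = 5475.00
(19) = 540.00
(20) = 483.00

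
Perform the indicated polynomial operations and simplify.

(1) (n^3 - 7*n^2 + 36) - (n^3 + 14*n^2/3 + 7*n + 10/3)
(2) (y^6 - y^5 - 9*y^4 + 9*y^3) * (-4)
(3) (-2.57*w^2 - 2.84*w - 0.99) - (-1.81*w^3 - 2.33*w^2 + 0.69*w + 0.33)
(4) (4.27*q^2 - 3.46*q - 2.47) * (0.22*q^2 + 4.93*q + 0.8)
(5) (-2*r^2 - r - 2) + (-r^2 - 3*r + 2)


(1) = -35*n^2/3 - 7*n + 98/3
(2) = -4*y^6 + 4*y^5 + 36*y^4 - 36*y^3
(3) = 1.81*w^3 - 0.24*w^2 - 3.53*w - 1.32
(4) = 0.9394*q^4 + 20.2899*q^3 - 14.1852*q^2 - 14.9451*q - 1.976
(5) = -3*r^2 - 4*r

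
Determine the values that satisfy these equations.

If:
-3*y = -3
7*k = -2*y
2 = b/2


Then:
b = 4
k = -2/7
y = 1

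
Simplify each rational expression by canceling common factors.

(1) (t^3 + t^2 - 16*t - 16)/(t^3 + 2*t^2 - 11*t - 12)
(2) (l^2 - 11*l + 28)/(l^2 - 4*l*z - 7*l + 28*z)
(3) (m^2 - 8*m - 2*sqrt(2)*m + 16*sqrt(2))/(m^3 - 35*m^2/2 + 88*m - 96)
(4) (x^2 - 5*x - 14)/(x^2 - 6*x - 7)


(1) = (t - 4)/(t - 3)
(2) = (4 - l)/(-l + 4*z)
(3) = (2*m - 4*sqrt(2))/(2*m^2 - 19*m + 24)
(4) = (x + 2)/(x + 1)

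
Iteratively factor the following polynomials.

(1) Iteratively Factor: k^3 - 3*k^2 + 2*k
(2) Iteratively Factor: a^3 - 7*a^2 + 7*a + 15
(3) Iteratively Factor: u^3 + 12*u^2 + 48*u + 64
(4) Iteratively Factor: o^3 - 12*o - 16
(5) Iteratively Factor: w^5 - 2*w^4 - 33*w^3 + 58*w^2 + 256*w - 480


(1) = (k)*(k^2 - 3*k + 2) = k*(k - 2)*(k - 1)
(2) = (a - 3)*(a^2 - 4*a - 5) = (a - 5)*(a - 3)*(a + 1)
(3) = (u + 4)*(u^2 + 8*u + 16) = (u + 4)^2*(u + 4)
(4) = (o - 4)*(o^2 + 4*o + 4) = (o - 4)*(o + 2)*(o + 2)
(5) = (w + 4)*(w^4 - 6*w^3 - 9*w^2 + 94*w - 120) = (w - 3)*(w + 4)*(w^3 - 3*w^2 - 18*w + 40) = (w - 3)*(w + 4)^2*(w^2 - 7*w + 10) = (w - 5)*(w - 3)*(w + 4)^2*(w - 2)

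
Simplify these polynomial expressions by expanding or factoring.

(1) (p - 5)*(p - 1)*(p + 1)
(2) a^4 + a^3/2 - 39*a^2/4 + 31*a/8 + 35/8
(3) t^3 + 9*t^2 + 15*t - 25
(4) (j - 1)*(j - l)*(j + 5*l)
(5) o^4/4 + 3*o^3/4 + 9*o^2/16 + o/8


(1) = p^3 - 5*p^2 - p + 5
(2) = (a - 5/2)*(a - 1)*(a + 1/2)*(a + 7/2)
(3) = (t - 1)*(t + 5)^2
(4) = j^3 + 4*j^2*l - j^2 - 5*j*l^2 - 4*j*l + 5*l^2
(5) = o*(o/4 + 1/2)*(o + 1/2)^2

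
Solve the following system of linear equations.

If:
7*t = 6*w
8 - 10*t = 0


Then:
t = 4/5
w = 14/15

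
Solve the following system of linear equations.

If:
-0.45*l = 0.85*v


Then:
l = -1.88888888888889*v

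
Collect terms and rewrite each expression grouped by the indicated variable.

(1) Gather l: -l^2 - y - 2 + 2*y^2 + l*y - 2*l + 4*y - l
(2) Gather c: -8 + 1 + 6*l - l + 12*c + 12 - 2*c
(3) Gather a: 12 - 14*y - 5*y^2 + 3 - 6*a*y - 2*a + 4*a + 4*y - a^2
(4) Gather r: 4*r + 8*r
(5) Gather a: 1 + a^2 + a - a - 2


(1) = -l^2 + l*(y - 3) + 2*y^2 + 3*y - 2
(2) = 10*c + 5*l + 5
(3) = -a^2 + a*(2 - 6*y) - 5*y^2 - 10*y + 15
(4) = 12*r
(5) = a^2 - 1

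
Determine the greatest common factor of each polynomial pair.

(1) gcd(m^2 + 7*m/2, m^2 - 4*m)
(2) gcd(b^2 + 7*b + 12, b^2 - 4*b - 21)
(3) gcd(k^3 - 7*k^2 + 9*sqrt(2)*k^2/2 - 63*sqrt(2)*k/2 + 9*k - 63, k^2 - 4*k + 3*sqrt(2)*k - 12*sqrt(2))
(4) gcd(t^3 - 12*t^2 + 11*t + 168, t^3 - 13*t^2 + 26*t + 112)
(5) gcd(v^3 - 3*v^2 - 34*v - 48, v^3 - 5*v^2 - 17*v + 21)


(1) = m
(2) = b + 3
(3) = k + 3*sqrt(2)
(4) = gcd((t - 8)*(t - 7)*(t + 3), (t - 8)*(t - 7)*(t + 2)) = t^2 - 15*t + 56
(5) = v + 3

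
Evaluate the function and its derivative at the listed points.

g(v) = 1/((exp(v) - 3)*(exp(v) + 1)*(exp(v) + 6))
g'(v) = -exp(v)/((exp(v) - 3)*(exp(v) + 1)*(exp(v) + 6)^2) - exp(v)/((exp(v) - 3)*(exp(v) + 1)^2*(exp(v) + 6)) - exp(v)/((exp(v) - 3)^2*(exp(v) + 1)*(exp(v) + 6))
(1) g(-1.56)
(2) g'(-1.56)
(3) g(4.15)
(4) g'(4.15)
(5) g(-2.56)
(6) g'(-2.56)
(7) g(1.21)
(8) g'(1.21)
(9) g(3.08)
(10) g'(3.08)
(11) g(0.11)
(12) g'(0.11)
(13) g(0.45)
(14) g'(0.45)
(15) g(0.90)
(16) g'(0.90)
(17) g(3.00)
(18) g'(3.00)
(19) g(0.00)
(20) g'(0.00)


(1) = -0.05
(2) = 0.01
(3) = 0.00
(4) = -0.00
(5) = -0.05
(6) = 0.00
(7) = 0.07
(8) = -0.74
(9) = 0.00
(10) = -0.00
(11) = -0.04
(12) = 0.00
(13) = -0.04
(14) = -0.01
(15) = -0.06
(16) = -0.22
(17) = 0.00
(18) = -0.00
(19) = -0.04
(20) = 0.01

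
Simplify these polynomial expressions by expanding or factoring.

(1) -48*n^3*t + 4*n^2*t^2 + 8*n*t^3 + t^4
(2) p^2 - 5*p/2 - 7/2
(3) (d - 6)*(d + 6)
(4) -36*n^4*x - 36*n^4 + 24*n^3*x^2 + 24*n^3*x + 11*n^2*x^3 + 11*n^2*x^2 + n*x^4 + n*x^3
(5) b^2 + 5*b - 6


(1) = t*(-2*n + t)*(4*n + t)*(6*n + t)
(2) = (p - 7/2)*(p + 1)
(3) = d^2 - 36
(4) = (-n + x)*(6*n + x)^2*(n*x + n)
(5) = (b - 1)*(b + 6)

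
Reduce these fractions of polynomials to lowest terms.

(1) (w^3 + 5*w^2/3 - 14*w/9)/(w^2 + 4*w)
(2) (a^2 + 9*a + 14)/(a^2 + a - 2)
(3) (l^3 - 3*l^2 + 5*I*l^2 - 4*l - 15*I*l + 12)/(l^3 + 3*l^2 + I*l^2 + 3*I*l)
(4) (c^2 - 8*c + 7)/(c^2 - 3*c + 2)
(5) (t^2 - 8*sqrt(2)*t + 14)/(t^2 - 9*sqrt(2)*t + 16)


(1) = (9*w^2 + 15*w - 14)/(9*w + 36)
(2) = (a + 7)/(a - 1)
(3) = (l^2 + l*(-3 + 4*I) - 12*I)/(l^2 + 3*l)
(4) = (c - 7)/(c - 2)
(5) = (t - 7*sqrt(2))/(t - 8*sqrt(2))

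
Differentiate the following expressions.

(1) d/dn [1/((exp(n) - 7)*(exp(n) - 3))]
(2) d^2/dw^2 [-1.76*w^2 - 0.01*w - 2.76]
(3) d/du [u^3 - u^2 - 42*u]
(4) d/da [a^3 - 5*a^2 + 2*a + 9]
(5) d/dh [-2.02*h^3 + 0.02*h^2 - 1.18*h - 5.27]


(1) = 2*(5 - exp(n))*exp(n)/(exp(4*n) - 20*exp(3*n) + 142*exp(2*n) - 420*exp(n) + 441)
(2) = -3.52000000000000
(3) = 3*u^2 - 2*u - 42
(4) = 3*a^2 - 10*a + 2
(5) = -6.06*h^2 + 0.04*h - 1.18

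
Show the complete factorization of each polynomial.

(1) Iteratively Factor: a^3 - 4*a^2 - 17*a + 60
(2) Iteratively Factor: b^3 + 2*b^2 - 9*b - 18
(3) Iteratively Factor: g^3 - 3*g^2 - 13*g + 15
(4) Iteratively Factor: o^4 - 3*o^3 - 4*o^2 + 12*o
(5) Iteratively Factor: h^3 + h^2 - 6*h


(1) = (a - 3)*(a^2 - a - 20) = (a - 5)*(a - 3)*(a + 4)
(2) = (b - 3)*(b^2 + 5*b + 6) = (b - 3)*(b + 2)*(b + 3)
(3) = (g - 1)*(g^2 - 2*g - 15) = (g - 1)*(g + 3)*(g - 5)
(4) = (o)*(o^3 - 3*o^2 - 4*o + 12) = o*(o - 3)*(o^2 - 4) = o*(o - 3)*(o - 2)*(o + 2)
(5) = (h + 3)*(h^2 - 2*h) = h*(h + 3)*(h - 2)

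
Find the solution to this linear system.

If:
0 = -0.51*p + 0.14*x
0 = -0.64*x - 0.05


Then:
p = -0.02
x = -0.08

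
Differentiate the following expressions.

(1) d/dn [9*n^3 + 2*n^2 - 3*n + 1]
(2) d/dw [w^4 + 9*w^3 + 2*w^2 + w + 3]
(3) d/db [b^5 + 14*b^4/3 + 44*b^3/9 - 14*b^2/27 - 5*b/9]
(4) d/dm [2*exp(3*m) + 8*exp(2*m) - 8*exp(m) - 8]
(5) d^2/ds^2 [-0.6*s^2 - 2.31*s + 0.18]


(1) = 27*n^2 + 4*n - 3
(2) = 4*w^3 + 27*w^2 + 4*w + 1
(3) = 5*b^4 + 56*b^3/3 + 44*b^2/3 - 28*b/27 - 5/9
(4) = (6*exp(2*m) + 16*exp(m) - 8)*exp(m)
(5) = -1.20000000000000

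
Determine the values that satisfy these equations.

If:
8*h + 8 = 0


Then:
h = -1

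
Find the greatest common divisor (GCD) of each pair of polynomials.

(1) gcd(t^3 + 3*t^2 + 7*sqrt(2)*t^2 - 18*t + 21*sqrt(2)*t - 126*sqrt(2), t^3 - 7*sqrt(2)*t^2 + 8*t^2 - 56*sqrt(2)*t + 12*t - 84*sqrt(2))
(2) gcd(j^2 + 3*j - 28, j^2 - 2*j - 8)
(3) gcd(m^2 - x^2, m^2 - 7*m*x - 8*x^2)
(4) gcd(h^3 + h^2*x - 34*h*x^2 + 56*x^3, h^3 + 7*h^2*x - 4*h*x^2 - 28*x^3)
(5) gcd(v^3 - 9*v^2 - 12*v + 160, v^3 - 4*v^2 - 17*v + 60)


(1) = t + 6
(2) = gcd((j - 4)*(j + 7), (j - 4)*(j + 2)) = j - 4
(3) = gcd((m - x)*(m + x), (m - 8*x)*(m + x)) = m + x
(4) = gcd((h - 4*x)*(h - 2*x)*(h + 7*x), (h - 2*x)*(h + 2*x)*(h + 7*x)) = -h^2 - 5*h*x + 14*x^2
(5) = v^2 - v - 20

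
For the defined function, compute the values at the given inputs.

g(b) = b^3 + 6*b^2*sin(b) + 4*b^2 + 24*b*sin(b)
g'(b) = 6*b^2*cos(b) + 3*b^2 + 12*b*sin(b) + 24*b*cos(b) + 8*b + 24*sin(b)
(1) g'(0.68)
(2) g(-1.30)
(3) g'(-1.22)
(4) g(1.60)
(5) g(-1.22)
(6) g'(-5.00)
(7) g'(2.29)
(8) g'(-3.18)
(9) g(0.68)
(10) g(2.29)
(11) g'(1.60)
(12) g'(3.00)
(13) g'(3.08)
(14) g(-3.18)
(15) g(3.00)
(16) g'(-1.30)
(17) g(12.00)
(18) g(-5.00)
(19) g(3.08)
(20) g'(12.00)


(1) = 41.90
(2) = 24.86
(3) = -21.08
(4) = 68.07
(5) = 23.25
(6) = 8.99
(7) = 15.85
(8) = 19.99
(9) = 14.17
(10) = 98.01
(11) = 62.09
(12) = -65.27
(13) = -73.74
(14) = 7.69
(15) = 80.78
(16) = -19.06
(17) = 1685.87
(18) = 3.77
(19) = 75.22
(20) = 1409.98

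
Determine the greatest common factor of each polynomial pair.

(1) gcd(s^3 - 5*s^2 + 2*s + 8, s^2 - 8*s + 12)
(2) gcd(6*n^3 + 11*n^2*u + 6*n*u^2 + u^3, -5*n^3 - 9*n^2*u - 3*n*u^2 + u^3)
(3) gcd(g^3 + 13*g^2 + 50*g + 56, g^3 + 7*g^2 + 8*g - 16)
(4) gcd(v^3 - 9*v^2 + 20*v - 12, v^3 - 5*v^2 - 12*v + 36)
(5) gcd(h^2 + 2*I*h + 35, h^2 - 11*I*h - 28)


(1) = gcd((s - 4)*(s - 2)*(s + 1), (s - 6)*(s - 2)) = s - 2
(2) = n + u
(3) = g + 4
(4) = gcd((v - 6)*(v - 2)*(v - 1), (v - 6)*(v - 2)*(v + 3)) = v^2 - 8*v + 12
(5) = gcd((h - 5*I)*(h + 7*I), (h - 7*I)*(h - 4*I)) = 1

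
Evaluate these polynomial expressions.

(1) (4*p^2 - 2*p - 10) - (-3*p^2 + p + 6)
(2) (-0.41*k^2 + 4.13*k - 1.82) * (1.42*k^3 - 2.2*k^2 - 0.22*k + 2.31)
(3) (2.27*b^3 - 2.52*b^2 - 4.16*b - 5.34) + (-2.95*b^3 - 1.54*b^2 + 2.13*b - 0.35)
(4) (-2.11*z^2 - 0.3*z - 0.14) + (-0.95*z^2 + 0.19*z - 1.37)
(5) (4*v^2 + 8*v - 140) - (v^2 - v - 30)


(1) = 7*p^2 - 3*p - 16
(2) = -0.5822*k^5 + 6.7666*k^4 - 11.5802*k^3 + 2.1483*k^2 + 9.9407*k - 4.2042
(3) = -0.68*b^3 - 4.06*b^2 - 2.03*b - 5.69
(4) = -3.06*z^2 - 0.11*z - 1.51
(5) = 3*v^2 + 9*v - 110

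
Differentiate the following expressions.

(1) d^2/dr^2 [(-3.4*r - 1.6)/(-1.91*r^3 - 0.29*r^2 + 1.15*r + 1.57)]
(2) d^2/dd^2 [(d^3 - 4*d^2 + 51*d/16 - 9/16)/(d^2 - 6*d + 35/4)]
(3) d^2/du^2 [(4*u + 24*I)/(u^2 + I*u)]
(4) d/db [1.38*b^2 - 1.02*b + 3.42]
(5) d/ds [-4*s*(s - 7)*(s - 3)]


(1) = (74.42124*r^5 + 81.34308*r^4 + 29.68792*r^3 + 102.06792*r^2 + 34.87404*r - 6.58844)/(6.967871*r^9 + 3.173847*r^8 - 12.104052*r^7 - 20.980072*r^6 + 2.070042*r^5 + 21.445494*r^4 + 15.744572*r^3 - 4.084512*r^2 - 8.503905*r - 3.869893)
(2) = 2*(412*d^3 - 3468*d^2 + 9993*d - 9871)/(64*d^6 - 1152*d^5 + 8592*d^4 - 33984*d^3 + 75180*d^2 - 88200*d + 42875)
(3) = 8*(-u*(u + I)*(3*u + 7*I) + (u + 6*I)*(2*u + I)^2)/(u^3*(u + I)^3)
(4) = 2.76*b - 1.02
(5) = -12*s^2 + 80*s - 84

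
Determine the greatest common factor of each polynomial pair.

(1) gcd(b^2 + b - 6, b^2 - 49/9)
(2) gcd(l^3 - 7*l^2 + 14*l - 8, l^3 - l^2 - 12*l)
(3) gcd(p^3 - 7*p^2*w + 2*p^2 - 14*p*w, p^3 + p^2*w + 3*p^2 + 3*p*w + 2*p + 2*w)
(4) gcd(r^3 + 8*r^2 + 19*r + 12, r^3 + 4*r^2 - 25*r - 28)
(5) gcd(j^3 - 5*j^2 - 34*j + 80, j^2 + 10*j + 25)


(1) = gcd((b - 2)*(b + 3), (b - 7/3)*(b + 7/3)) = 1
(2) = l - 4
(3) = p + 2
(4) = gcd((r + 1)*(r + 3)*(r + 4), (r - 4)*(r + 1)*(r + 7)) = r + 1
(5) = gcd((j - 8)*(j - 2)*(j + 5), (j + 5)^2) = j + 5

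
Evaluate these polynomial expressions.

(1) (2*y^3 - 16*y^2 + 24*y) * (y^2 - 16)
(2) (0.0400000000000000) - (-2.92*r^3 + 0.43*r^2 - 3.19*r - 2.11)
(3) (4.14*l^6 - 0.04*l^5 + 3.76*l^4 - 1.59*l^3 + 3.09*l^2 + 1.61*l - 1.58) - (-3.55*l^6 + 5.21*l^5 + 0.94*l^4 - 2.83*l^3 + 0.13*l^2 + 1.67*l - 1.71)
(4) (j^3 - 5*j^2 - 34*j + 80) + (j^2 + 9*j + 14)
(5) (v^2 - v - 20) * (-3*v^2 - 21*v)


(1) = 2*y^5 - 16*y^4 - 8*y^3 + 256*y^2 - 384*y
(2) = 2.92*r^3 - 0.43*r^2 + 3.19*r + 2.15
(3) = 7.69*l^6 - 5.25*l^5 + 2.82*l^4 + 1.24*l^3 + 2.96*l^2 - 0.06*l + 0.13
(4) = j^3 - 4*j^2 - 25*j + 94
(5) = -3*v^4 - 18*v^3 + 81*v^2 + 420*v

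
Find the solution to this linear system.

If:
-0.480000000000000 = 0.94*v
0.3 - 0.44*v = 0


Then:
No Solution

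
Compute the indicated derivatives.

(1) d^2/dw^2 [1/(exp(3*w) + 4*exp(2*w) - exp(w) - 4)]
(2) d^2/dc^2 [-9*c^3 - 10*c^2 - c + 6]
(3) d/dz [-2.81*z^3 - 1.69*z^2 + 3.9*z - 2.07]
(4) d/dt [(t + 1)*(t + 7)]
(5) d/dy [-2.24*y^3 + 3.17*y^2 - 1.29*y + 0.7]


(1) = ((-9*exp(2*w) - 16*exp(w) + 1)*(exp(3*w) + 4*exp(2*w) - exp(w) - 4) + 2*(3*exp(2*w) + 8*exp(w) - 1)^2*exp(w))*exp(w)/(exp(3*w) + 4*exp(2*w) - exp(w) - 4)^3
(2) = -54*c - 20
(3) = -8.43*z^2 - 3.38*z + 3.9
(4) = 2*t + 8
(5) = -6.72*y^2 + 6.34*y - 1.29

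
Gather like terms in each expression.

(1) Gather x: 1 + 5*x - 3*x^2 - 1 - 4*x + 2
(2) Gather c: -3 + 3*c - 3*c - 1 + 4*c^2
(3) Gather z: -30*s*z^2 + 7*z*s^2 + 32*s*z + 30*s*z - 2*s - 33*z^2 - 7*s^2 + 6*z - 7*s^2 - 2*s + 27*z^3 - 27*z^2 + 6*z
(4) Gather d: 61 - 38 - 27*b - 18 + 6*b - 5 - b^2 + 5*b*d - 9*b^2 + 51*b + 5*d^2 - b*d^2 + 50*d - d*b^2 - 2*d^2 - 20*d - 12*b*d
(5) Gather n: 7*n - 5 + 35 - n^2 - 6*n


(1) = -3*x^2 + x + 2
(2) = 4*c^2 - 4
(3) = -14*s^2 - 4*s + 27*z^3 + z^2*(-30*s - 60) + z*(7*s^2 + 62*s + 12)
(4) = -10*b^2 + 30*b + d^2*(3 - b) + d*(-b^2 - 7*b + 30)
(5) = -n^2 + n + 30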